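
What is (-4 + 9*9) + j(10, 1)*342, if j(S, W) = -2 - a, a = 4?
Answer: -1975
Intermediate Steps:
j(S, W) = -6 (j(S, W) = -2 - 1*4 = -2 - 4 = -6)
(-4 + 9*9) + j(10, 1)*342 = (-4 + 9*9) - 6*342 = (-4 + 81) - 2052 = 77 - 2052 = -1975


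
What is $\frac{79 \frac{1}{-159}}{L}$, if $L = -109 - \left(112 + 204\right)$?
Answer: $\frac{79}{67575} \approx 0.0011691$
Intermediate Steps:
$L = -425$ ($L = -109 - 316 = -425$)
$\frac{79 \frac{1}{-159}}{L} = \frac{79 \frac{1}{-159}}{-425} = 79 \left(- \frac{1}{159}\right) \left(- \frac{1}{425}\right) = \left(- \frac{79}{159}\right) \left(- \frac{1}{425}\right) = \frac{79}{67575}$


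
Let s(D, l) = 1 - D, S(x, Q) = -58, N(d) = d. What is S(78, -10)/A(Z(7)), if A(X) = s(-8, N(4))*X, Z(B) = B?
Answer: -58/63 ≈ -0.92064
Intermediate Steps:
A(X) = 9*X (A(X) = (1 - 1*(-8))*X = (1 + 8)*X = 9*X)
S(78, -10)/A(Z(7)) = -58/(9*7) = -58/63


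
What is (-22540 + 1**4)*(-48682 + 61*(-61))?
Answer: 1181111217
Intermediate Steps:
(-22540 + 1**4)*(-48682 + 61*(-61)) = (-22540 + 1)*(-48682 - 3721) = -22539*(-52403) = 1181111217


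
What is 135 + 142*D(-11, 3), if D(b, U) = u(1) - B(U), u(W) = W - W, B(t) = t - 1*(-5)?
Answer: -1001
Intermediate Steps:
B(t) = 5 + t (B(t) = t + 5 = 5 + t)
u(W) = 0
D(b, U) = -5 - U (D(b, U) = 0 - (5 + U) = 0 + (-5 - U) = -5 - U)
135 + 142*D(-11, 3) = 135 + 142*(-5 - 1*3) = 135 + 142*(-5 - 3) = 135 + 142*(-8) = 135 - 1136 = -1001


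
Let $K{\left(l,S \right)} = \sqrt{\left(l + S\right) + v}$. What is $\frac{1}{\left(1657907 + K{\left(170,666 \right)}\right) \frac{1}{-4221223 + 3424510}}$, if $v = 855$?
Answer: $- \frac{1320876059691}{2748655618958} + \frac{796713 \sqrt{1691}}{2748655618958} \approx -0.48054$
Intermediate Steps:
$K{\left(l,S \right)} = \sqrt{855 + S + l}$ ($K{\left(l,S \right)} = \sqrt{\left(l + S\right) + 855} = \sqrt{\left(S + l\right) + 855} = \sqrt{855 + S + l}$)
$\frac{1}{\left(1657907 + K{\left(170,666 \right)}\right) \frac{1}{-4221223 + 3424510}} = \frac{1}{\left(1657907 + \sqrt{855 + 666 + 170}\right) \frac{1}{-4221223 + 3424510}} = \frac{1}{\left(1657907 + \sqrt{1691}\right) \frac{1}{-796713}} = \frac{1}{\left(1657907 + \sqrt{1691}\right) \left(- \frac{1}{796713}\right)} = \frac{1}{- \frac{1657907}{796713} - \frac{\sqrt{1691}}{796713}}$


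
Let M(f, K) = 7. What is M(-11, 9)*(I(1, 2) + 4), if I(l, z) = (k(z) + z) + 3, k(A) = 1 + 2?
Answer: 84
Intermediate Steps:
k(A) = 3
I(l, z) = 6 + z (I(l, z) = (3 + z) + 3 = 6 + z)
M(-11, 9)*(I(1, 2) + 4) = 7*((6 + 2) + 4) = 7*(8 + 4) = 7*12 = 84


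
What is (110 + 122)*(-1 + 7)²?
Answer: 8352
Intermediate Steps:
(110 + 122)*(-1 + 7)² = 232*6² = 232*36 = 8352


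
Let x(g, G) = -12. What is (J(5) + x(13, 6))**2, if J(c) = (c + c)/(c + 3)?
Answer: 1849/16 ≈ 115.56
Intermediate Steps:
J(c) = 2*c/(3 + c) (J(c) = (2*c)/(3 + c) = 2*c/(3 + c))
(J(5) + x(13, 6))**2 = (2*5/(3 + 5) - 12)**2 = (2*5/8 - 12)**2 = (2*5*(1/8) - 12)**2 = (5/4 - 12)**2 = (-43/4)**2 = 1849/16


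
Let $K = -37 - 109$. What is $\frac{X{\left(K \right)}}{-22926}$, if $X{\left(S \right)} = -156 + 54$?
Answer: $\frac{17}{3821} \approx 0.0044491$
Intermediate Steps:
$K = -146$ ($K = -37 - 109 = -146$)
$X{\left(S \right)} = -102$
$\frac{X{\left(K \right)}}{-22926} = - \frac{102}{-22926} = \left(-102\right) \left(- \frac{1}{22926}\right) = \frac{17}{3821}$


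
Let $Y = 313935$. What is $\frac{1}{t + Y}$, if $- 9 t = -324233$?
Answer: $\frac{9}{3149648} \approx 2.8575 \cdot 10^{-6}$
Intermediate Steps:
$t = \frac{324233}{9}$ ($t = \left(- \frac{1}{9}\right) \left(-324233\right) = \frac{324233}{9} \approx 36026.0$)
$\frac{1}{t + Y} = \frac{1}{\frac{324233}{9} + 313935} = \frac{1}{\frac{3149648}{9}} = \frac{9}{3149648}$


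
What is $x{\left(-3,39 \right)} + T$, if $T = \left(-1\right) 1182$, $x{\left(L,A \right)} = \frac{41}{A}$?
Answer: $- \frac{46057}{39} \approx -1180.9$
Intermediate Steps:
$T = -1182$
$x{\left(-3,39 \right)} + T = \frac{41}{39} - 1182 = - \frac{46057}{39}$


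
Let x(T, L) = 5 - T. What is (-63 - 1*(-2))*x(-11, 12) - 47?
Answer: -1023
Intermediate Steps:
(-63 - 1*(-2))*x(-11, 12) - 47 = (-63 - 1*(-2))*(5 - 1*(-11)) - 47 = (-63 + 2)*(5 + 11) - 47 = -61*16 - 47 = -976 - 47 = -1023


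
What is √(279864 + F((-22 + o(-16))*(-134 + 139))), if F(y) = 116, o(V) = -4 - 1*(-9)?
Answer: 2*√69995 ≈ 529.13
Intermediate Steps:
o(V) = 5 (o(V) = -4 + 9 = 5)
√(279864 + F((-22 + o(-16))*(-134 + 139))) = √(279864 + 116) = √279980 = 2*√69995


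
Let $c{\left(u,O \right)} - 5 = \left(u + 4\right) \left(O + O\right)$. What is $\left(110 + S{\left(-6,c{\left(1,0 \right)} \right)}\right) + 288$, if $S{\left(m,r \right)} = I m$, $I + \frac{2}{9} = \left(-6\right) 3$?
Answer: $\frac{1522}{3} \approx 507.33$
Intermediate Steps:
$I = - \frac{164}{9}$ ($I = - \frac{2}{9} - 18 = - \frac{164}{9} \approx -18.222$)
$c{\left(u,O \right)} = 5 + 2 O \left(4 + u\right)$ ($c{\left(u,O \right)} = 5 + \left(u + 4\right) \left(O + O\right) = 5 + \left(4 + u\right) 2 O = 5 + 2 O \left(4 + u\right)$)
$S{\left(m,r \right)} = - \frac{164 m}{9}$
$\left(110 + S{\left(-6,c{\left(1,0 \right)} \right)}\right) + 288 = \left(110 - - \frac{328}{3}\right) + 288 = \left(110 + \frac{328}{3}\right) + 288 = \frac{658}{3} + 288 = \frac{1522}{3}$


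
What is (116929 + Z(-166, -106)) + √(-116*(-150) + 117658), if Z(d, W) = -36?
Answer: 116893 + √135058 ≈ 1.1726e+5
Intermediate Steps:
(116929 + Z(-166, -106)) + √(-116*(-150) + 117658) = (116929 - 36) + √(-116*(-150) + 117658) = 116893 + √(17400 + 117658) = 116893 + √135058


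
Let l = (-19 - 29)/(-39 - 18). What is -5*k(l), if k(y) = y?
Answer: -80/19 ≈ -4.2105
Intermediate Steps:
l = 16/19 (l = -48/(-57) = -48*(-1/57) = 16/19 ≈ 0.84210)
-5*k(l) = -5*16/19 = -80/19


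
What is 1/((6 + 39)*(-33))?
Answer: -1/1485 ≈ -0.00067340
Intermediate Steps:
1/((6 + 39)*(-33)) = 1/(45*(-33)) = 1/(-1485) = -1/1485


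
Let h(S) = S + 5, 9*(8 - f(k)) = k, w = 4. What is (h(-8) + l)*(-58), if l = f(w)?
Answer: -2378/9 ≈ -264.22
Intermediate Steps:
f(k) = 8 - k/9
h(S) = 5 + S
l = 68/9 (l = 8 - 1/9*4 = 8 - 4/9 = 68/9 ≈ 7.5556)
(h(-8) + l)*(-58) = ((5 - 8) + 68/9)*(-58) = (-3 + 68/9)*(-58) = (41/9)*(-58) = -2378/9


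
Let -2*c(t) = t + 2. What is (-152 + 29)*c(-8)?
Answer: -369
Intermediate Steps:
c(t) = -1 - t/2 (c(t) = -(t + 2)/2 = -(2 + t)/2 = -1 - t/2)
(-152 + 29)*c(-8) = (-152 + 29)*(-1 - ½*(-8)) = -123*(-1 + 4) = -123*3 = -369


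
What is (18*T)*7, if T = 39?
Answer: 4914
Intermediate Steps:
(18*T)*7 = (18*39)*7 = 702*7 = 4914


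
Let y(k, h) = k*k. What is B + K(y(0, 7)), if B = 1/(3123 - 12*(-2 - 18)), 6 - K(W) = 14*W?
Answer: 20179/3363 ≈ 6.0003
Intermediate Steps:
y(k, h) = k**2
K(W) = 6 - 14*W
B = 1/3363 (B = 1/(3123 - 12*(-20)) = 1/(3123 + 240) = 1/3363 ≈ 0.00029735)
B + K(y(0, 7)) = 1/3363 + (6 - 14*0**2) = 1/3363 + (6 - 14*0) = 1/3363 + (6 + 0) = 1/3363 + 6 = 20179/3363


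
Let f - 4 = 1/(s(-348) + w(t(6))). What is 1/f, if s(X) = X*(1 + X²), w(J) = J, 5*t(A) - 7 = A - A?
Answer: 210722693/842890767 ≈ 0.25000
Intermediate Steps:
t(A) = 7/5 (t(A) = 7/5 + (A - A)/5 = 7/5 + (⅕)*0 = 7/5 + 0 = 7/5)
f = 842890767/210722693 (f = 4 + 1/((-348 + (-348)³) + 7/5) = 4 + 1/((-348 - 42144192) + 7/5) = 4 + 1/(-42144540 + 7/5) = 4 + 1/(-210722693/5) = 4 - 5/210722693 = 842890767/210722693 ≈ 4.0000)
1/f = 1/(842890767/210722693) = 210722693/842890767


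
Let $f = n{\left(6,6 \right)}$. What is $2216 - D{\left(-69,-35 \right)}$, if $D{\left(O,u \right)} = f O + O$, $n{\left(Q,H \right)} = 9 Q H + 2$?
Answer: $24779$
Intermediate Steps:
$n{\left(Q,H \right)} = 2 + 9 H Q$ ($n{\left(Q,H \right)} = 9 H Q + 2 = 2 + 9 H Q$)
$f = 326$ ($f = 2 + 9 \cdot 6 \cdot 6 = 2 + 324 = 326$)
$D{\left(O,u \right)} = 327 O$ ($D{\left(O,u \right)} = 326 O + O = 327 O$)
$2216 - D{\left(-69,-35 \right)} = 2216 - 327 \left(-69\right) = 2216 - -22563 = 2216 + 22563 = 24779$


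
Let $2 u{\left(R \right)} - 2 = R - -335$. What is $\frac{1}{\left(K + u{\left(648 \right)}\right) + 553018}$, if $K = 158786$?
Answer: $\frac{2}{1424593} \approx 1.4039 \cdot 10^{-6}$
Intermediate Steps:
$u{\left(R \right)} = \frac{337}{2} + \frac{R}{2}$ ($u{\left(R \right)} = 1 + \frac{R - -335}{2} = 1 + \frac{R + 335}{2} = 1 + \frac{335 + R}{2} = 1 + \left(\frac{335}{2} + \frac{R}{2}\right) = \frac{337}{2} + \frac{R}{2}$)
$\frac{1}{\left(K + u{\left(648 \right)}\right) + 553018} = \frac{1}{\left(158786 + \left(\frac{337}{2} + \frac{1}{2} \cdot 648\right)\right) + 553018} = \frac{1}{\left(158786 + \left(\frac{337}{2} + 324\right)\right) + 553018} = \frac{1}{\left(158786 + \frac{985}{2}\right) + 553018} = \frac{1}{\frac{318557}{2} + 553018} = \frac{1}{\frac{1424593}{2}} = \frac{2}{1424593}$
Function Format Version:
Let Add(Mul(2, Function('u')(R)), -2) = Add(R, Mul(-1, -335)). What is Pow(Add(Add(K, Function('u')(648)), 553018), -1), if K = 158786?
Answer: Rational(2, 1424593) ≈ 1.4039e-6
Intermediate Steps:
Function('u')(R) = Add(Rational(337, 2), Mul(Rational(1, 2), R)) (Function('u')(R) = Add(1, Mul(Rational(1, 2), Add(R, Mul(-1, -335)))) = Add(1, Mul(Rational(1, 2), Add(R, 335))) = Add(1, Mul(Rational(1, 2), Add(335, R))) = Add(1, Add(Rational(335, 2), Mul(Rational(1, 2), R))) = Add(Rational(337, 2), Mul(Rational(1, 2), R)))
Pow(Add(Add(K, Function('u')(648)), 553018), -1) = Pow(Add(Add(158786, Add(Rational(337, 2), Mul(Rational(1, 2), 648))), 553018), -1) = Pow(Add(Add(158786, Add(Rational(337, 2), 324)), 553018), -1) = Pow(Add(Add(158786, Rational(985, 2)), 553018), -1) = Pow(Add(Rational(318557, 2), 553018), -1) = Pow(Rational(1424593, 2), -1) = Rational(2, 1424593)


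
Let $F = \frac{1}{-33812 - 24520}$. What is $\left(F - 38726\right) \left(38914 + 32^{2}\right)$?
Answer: $- \frac{45109272743977}{29166} \approx -1.5466 \cdot 10^{9}$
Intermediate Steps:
$F = - \frac{1}{58332}$ ($F = \frac{1}{-58332} = - \frac{1}{58332} \approx -1.7143 \cdot 10^{-5}$)
$\left(F - 38726\right) \left(38914 + 32^{2}\right) = \left(- \frac{1}{58332} - 38726\right) \left(38914 + 32^{2}\right) = - \frac{2258965033 \left(38914 + 1024\right)}{58332} = \left(- \frac{2258965033}{58332}\right) 39938 = - \frac{45109272743977}{29166}$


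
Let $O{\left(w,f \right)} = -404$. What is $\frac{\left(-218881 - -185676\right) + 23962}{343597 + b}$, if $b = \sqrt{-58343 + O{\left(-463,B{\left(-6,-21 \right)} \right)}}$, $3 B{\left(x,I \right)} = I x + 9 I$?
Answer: $- \frac{3175867071}{118058957156} + \frac{9243 i \sqrt{58747}}{118058957156} \approx -0.026901 + 1.8976 \cdot 10^{-5} i$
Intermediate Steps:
$B{\left(x,I \right)} = 3 I + \frac{I x}{3}$ ($B{\left(x,I \right)} = \frac{I x + 9 I}{3} = \frac{9 I + I x}{3} = 3 I + \frac{I x}{3}$)
$b = i \sqrt{58747}$ ($b = \sqrt{-58343 - 404} = \sqrt{-58747} = i \sqrt{58747} \approx 242.38 i$)
$\frac{\left(-218881 - -185676\right) + 23962}{343597 + b} = \frac{\left(-218881 - -185676\right) + 23962}{343597 + i \sqrt{58747}} = \frac{\left(-218881 + 185676\right) + 23962}{343597 + i \sqrt{58747}} = \frac{-33205 + 23962}{343597 + i \sqrt{58747}} = - \frac{9243}{343597 + i \sqrt{58747}}$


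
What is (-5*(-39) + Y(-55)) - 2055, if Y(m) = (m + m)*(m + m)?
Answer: 10240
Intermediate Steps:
Y(m) = 4*m**2 (Y(m) = (2*m)*(2*m) = 4*m**2)
(-5*(-39) + Y(-55)) - 2055 = (-5*(-39) + 4*(-55)**2) - 2055 = (195 + 4*3025) - 2055 = (195 + 12100) - 2055 = 12295 - 2055 = 10240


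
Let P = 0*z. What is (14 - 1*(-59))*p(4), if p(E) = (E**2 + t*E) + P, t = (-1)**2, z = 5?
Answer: 1460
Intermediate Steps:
t = 1
P = 0 (P = 0*5 = 0)
p(E) = E + E**2 (p(E) = (E**2 + 1*E) + 0 = (E**2 + E) + 0 = (E + E**2) + 0 = E + E**2)
(14 - 1*(-59))*p(4) = (14 - 1*(-59))*(4*(1 + 4)) = (14 + 59)*(4*5) = 73*20 = 1460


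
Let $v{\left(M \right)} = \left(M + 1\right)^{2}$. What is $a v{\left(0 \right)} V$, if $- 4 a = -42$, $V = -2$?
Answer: $-21$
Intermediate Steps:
$v{\left(M \right)} = \left(1 + M\right)^{2}$
$a = \frac{21}{2}$ ($a = \left(- \frac{1}{4}\right) \left(-42\right) = \frac{21}{2} \approx 10.5$)
$a v{\left(0 \right)} V = \frac{21 \left(1 + 0\right)^{2}}{2} \left(-2\right) = \frac{21 \cdot 1^{2}}{2} \left(-2\right) = \frac{21}{2} \cdot 1 \left(-2\right) = \frac{21}{2} \left(-2\right) = -21$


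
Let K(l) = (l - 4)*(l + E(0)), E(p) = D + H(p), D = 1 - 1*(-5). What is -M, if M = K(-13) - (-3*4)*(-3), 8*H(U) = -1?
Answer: -681/8 ≈ -85.125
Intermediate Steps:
H(U) = -1/8 (H(U) = (1/8)*(-1) = -1/8)
D = 6 (D = 1 + 5 = 6)
E(p) = 47/8 (E(p) = 6 - 1/8 = 47/8)
K(l) = (-4 + l)*(47/8 + l) (K(l) = (l - 4)*(l + 47/8) = (-4 + l)*(47/8 + l))
M = 681/8 (M = (-47/2 + (-13)**2 + (15/8)*(-13)) - (-3*4)*(-3) = (-47/2 + 169 - 195/8) - (-12)*(-3) = 969/8 - 1*36 = 969/8 - 36 = 681/8 ≈ 85.125)
-M = -1*681/8 = -681/8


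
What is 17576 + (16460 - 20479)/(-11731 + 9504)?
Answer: 39145771/2227 ≈ 17578.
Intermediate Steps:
17576 + (16460 - 20479)/(-11731 + 9504) = 17576 - 4019/(-2227) = 17576 - 4019*(-1/2227) = 17576 + 4019/2227 = 39145771/2227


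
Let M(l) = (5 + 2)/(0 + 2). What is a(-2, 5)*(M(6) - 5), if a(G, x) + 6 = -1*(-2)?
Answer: 6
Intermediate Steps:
M(l) = 7/2
a(G, x) = -4 (a(G, x) = -6 - 1*(-2) = -6 + 2 = -4)
a(-2, 5)*(M(6) - 5) = -4*(7/2 - 5) = -4*(-3/2) = 6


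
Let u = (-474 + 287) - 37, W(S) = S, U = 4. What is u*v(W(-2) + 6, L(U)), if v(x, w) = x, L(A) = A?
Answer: -896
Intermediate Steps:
u = -224 (u = -187 - 37 = -224)
u*v(W(-2) + 6, L(U)) = -224*(-2 + 6) = -224*4 = -896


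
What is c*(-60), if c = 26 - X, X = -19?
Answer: -2700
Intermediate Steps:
c = 45 (c = 26 - 1*(-19) = 26 + 19 = 45)
c*(-60) = 45*(-60) = -2700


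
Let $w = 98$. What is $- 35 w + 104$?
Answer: $-3326$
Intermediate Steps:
$- 35 w + 104 = \left(-35\right) 98 + 104 = -3430 + 104 = -3326$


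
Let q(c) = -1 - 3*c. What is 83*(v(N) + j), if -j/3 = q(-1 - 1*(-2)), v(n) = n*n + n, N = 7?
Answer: 5644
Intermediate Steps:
v(n) = n + n² (v(n) = n² + n = n + n²)
j = 12 (j = -3*(-1 - 3*(-1 - 1*(-2))) = -3*(-1 - 3*(-1 + 2)) = -3*(-1 - 3*1) = -3*(-1 - 3) = -3*(-4) = 12)
83*(v(N) + j) = 83*(7*(1 + 7) + 12) = 83*(7*8 + 12) = 83*(56 + 12) = 83*68 = 5644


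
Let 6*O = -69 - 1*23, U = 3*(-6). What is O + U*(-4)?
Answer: 170/3 ≈ 56.667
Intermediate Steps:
U = -18
O = -46/3 (O = (-69 - 1*23)/6 = (-69 - 23)/6 = (1/6)*(-92) = -46/3 ≈ -15.333)
O + U*(-4) = -46/3 - 18*(-4) = -46/3 + 72 = 170/3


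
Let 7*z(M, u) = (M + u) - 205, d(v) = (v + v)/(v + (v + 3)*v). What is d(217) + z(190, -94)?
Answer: -24075/1547 ≈ -15.562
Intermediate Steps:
d(v) = 2*v/(v + v*(3 + v)) (d(v) = (2*v)/(v + (3 + v)*v) = (2*v)/(v + v*(3 + v)) = 2*v/(v + v*(3 + v)))
z(M, u) = -205/7 + M/7 + u/7 (z(M, u) = ((M + u) - 205)/7 = (-205 + M + u)/7 = -205/7 + M/7 + u/7)
d(217) + z(190, -94) = 2/(4 + 217) + (-205/7 + (⅐)*190 + (⅐)*(-94)) = 2/221 + (-205/7 + 190/7 - 94/7) = 2*(1/221) - 109/7 = 2/221 - 109/7 = -24075/1547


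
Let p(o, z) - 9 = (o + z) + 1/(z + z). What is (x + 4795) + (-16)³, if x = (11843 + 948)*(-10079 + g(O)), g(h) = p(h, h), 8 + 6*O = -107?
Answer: -44606887589/345 ≈ -1.2930e+8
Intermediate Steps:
O = -115/6 (O = -4/3 + (⅙)*(-107) = -4/3 - 107/6 = -115/6 ≈ -19.167)
p(o, z) = 9 + o + z + 1/(2*z) (p(o, z) = 9 + ((o + z) + 1/(z + z)) = 9 + ((o + z) + 1/(2*z)) = 9 + (o + z + 1/(2*z)) = 9 + o + z + 1/(2*z))
g(h) = 9 + 1/(2*h) + 2*h (g(h) = 9 + h + h + 1/(2*h) = 9 + 1/(2*h) + 2*h)
x = -44607128744/345 (x = (11843 + 948)*(-10079 + (9 + 1/(2*(-115/6)) + 2*(-115/6))) = 12791*(-10079 + (9 + (½)*(-6/115) - 115/3)) = 12791*(-10079 + (9 - 3/115 - 115/3)) = 12791*(-10079 - 10129/345) = 12791*(-3487384/345) = -44607128744/345 ≈ -1.2930e+8)
(x + 4795) + (-16)³ = (-44607128744/345 + 4795) + (-16)³ = -44605474469/345 - 4096 = -44606887589/345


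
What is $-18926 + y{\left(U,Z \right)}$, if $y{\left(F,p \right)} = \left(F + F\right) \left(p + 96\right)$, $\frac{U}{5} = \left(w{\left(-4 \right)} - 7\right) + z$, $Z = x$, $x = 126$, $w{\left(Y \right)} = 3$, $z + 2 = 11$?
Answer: $-7826$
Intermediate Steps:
$z = 9$ ($z = -2 + 11 = 9$)
$Z = 126$
$U = 25$ ($U = 5 \left(\left(3 - 7\right) + 9\right) = 5 \left(-4 + 9\right) = 5 \cdot 5 = 25$)
$y{\left(F,p \right)} = 2 F \left(96 + p\right)$
$-18926 + y{\left(U,Z \right)} = -18926 + 2 \cdot 25 \left(96 + 126\right) = -18926 + 2 \cdot 25 \cdot 222 = -18926 + 11100 = -7826$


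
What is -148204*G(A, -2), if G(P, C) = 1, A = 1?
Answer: -148204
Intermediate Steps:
-148204*G(A, -2) = -148204*1 = -148204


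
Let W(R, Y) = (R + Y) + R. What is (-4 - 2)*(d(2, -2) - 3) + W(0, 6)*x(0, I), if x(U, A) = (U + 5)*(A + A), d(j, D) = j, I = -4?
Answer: -234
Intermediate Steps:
W(R, Y) = Y + 2*R
x(U, A) = 2*A*(5 + U) (x(U, A) = (5 + U)*(2*A) = 2*A*(5 + U))
(-4 - 2)*(d(2, -2) - 3) + W(0, 6)*x(0, I) = (-4 - 2)*(2 - 3) + (6 + 2*0)*(2*(-4)*(5 + 0)) = -6*(-1) + (6 + 0)*(2*(-4)*5) = 6 + 6*(-40) = 6 - 240 = -234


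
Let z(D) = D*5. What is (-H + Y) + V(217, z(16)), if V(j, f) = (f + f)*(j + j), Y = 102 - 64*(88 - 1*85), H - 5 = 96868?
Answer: -27523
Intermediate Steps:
H = 96873 (H = 5 + 96868 = 96873)
Y = -90 (Y = 102 - 64*(88 - 85) = 102 - 64*3 = 102 - 192 = -90)
z(D) = 5*D
V(j, f) = 4*f*j (V(j, f) = (2*f)*(2*j) = 4*f*j)
(-H + Y) + V(217, z(16)) = (-1*96873 - 90) + 4*(5*16)*217 = (-96873 - 90) + 4*80*217 = -96963 + 69440 = -27523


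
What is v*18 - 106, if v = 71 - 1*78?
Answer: -232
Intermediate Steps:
v = -7 (v = 71 - 78 = -7)
v*18 - 106 = -7*18 - 106 = -126 - 106 = -232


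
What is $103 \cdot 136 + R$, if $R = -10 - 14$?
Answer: $13984$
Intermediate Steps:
$R = -24$
$103 \cdot 136 + R = 103 \cdot 136 - 24 = 14008 - 24 = 13984$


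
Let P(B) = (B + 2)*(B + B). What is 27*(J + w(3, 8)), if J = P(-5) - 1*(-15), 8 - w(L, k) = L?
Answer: 1350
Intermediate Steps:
P(B) = 2*B*(2 + B) (P(B) = (2 + B)*(2*B) = 2*B*(2 + B))
w(L, k) = 8 - L
J = 45 (J = 2*(-5)*(2 - 5) - 1*(-15) = 2*(-5)*(-3) + 15 = 30 + 15 = 45)
27*(J + w(3, 8)) = 27*(45 + (8 - 1*3)) = 27*(45 + (8 - 3)) = 27*(45 + 5) = 27*50 = 1350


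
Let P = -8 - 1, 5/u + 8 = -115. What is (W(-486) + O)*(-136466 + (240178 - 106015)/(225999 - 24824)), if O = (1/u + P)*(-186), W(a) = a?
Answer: -791152466986566/1005875 ≈ -7.8653e+8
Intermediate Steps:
u = -5/123 (u = 5/(-8 - 115) = 5/(-123) = 5*(-1/123) = -5/123 ≈ -0.040650)
P = -9
O = 31248/5 (O = (1/(-5/123) - 9)*(-186) = (-123/5 - 9)*(-186) = -168/5*(-186) = 31248/5 ≈ 6249.6)
(W(-486) + O)*(-136466 + (240178 - 106015)/(225999 - 24824)) = (-486 + 31248/5)*(-136466 + (240178 - 106015)/(225999 - 24824)) = 28818*(-136466 + 134163/201175)/5 = (28818/5)*(-27453413387/201175) = -791152466986566/1005875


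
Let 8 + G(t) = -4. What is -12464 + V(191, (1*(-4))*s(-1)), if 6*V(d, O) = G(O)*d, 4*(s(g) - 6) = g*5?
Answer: -12846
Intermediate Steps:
s(g) = 6 + 5*g/4 (s(g) = 6 + (g*5)/4 = 6 + (5*g)/4 = 6 + 5*g/4)
G(t) = -12 (G(t) = -8 - 4 = -12)
V(d, O) = -2*d (V(d, O) = (-12*d)/6 = -2*d)
-12464 + V(191, (1*(-4))*s(-1)) = -12464 - 2*191 = -12464 - 382 = -12846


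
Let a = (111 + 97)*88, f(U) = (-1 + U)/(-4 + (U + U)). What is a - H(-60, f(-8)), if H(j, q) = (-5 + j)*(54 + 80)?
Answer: 27014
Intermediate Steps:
f(U) = (-1 + U)/(-4 + 2*U)
H(j, q) = -670 + 134*j (H(j, q) = (-5 + j)*134 = -670 + 134*j)
a = 18304 (a = 208*88 = 18304)
a - H(-60, f(-8)) = 18304 - (-670 + 134*(-60)) = 18304 - (-670 - 8040) = 18304 - 1*(-8710) = 18304 + 8710 = 27014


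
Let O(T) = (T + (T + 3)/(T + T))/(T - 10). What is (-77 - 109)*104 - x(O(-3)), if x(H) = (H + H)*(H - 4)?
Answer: -3268842/169 ≈ -19342.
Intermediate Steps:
O(T) = (T + (3 + T)/(2*T))/(-10 + T) (O(T) = (T + (3 + T)/((2*T)))/(-10 + T) = (T + (3 + T)*(1/(2*T)))/(-10 + T) = (T + (3 + T)/(2*T))/(-10 + T))
x(H) = 2*H*(-4 + H) (x(H) = (2*H)*(-4 + H) = 2*H*(-4 + H))
(-77 - 109)*104 - x(O(-3)) = (-77 - 109)*104 - 2*(½)*(3 - 3 + 2*(-3)²)/(-3*(-10 - 3))*(-4 + (½)*(3 - 3 + 2*(-3)²)/(-3*(-10 - 3))) = -186*104 - 2*(½)*(-⅓)*(3 - 3 + 2*9)/(-13)*(-4 + (½)*(-⅓)*(3 - 3 + 2*9)/(-13)) = -19344 - 2*(½)*(-⅓)*(-1/13)*(3 - 3 + 18)*(-4 + (½)*(-⅓)*(-1/13)*(3 - 3 + 18)) = -19344 - 2*(½)*(-⅓)*(-1/13)*18*(-4 + (½)*(-⅓)*(-1/13)*18) = -19344 - 2*3*(-4 + 3/13)/13 = -19344 - 2*3*(-49)/(13*13) = -19344 - 1*(-294/169) = -19344 + 294/169 = -3268842/169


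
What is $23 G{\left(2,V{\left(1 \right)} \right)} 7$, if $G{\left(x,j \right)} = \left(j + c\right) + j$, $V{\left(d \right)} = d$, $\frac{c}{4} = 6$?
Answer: $4186$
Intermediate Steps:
$c = 24$ ($c = 4 \cdot 6 = 24$)
$G{\left(x,j \right)} = 24 + 2 j$ ($G{\left(x,j \right)} = \left(j + 24\right) + j = \left(24 + j\right) + j = 24 + 2 j$)
$23 G{\left(2,V{\left(1 \right)} \right)} 7 = 23 \left(24 + 2 \cdot 1\right) 7 = 23 \left(24 + 2\right) 7 = 23 \cdot 26 \cdot 7 = 598 \cdot 7 = 4186$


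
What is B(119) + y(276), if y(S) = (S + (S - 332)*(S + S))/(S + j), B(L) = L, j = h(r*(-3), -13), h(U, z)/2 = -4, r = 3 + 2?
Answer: 314/67 ≈ 4.6866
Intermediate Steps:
r = 5
h(U, z) = -8 (h(U, z) = 2*(-4) = -8)
j = -8
y(S) = (S + 2*S*(-332 + S))/(-8 + S) (y(S) = (S + (S - 332)*(S + S))/(S - 8) = (S + (-332 + S)*(2*S))/(-8 + S) = (S + 2*S*(-332 + S))/(-8 + S))
B(119) + y(276) = 119 + 276*(-663 + 2*276)/(-8 + 276) = 119 + 276*(-663 + 552)/268 = 119 + 276*(1/268)*(-111) = 119 - 7659/67 = 314/67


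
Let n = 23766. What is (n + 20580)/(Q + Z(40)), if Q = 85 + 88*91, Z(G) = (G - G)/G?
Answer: 44346/8093 ≈ 5.4796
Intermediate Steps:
Z(G) = 0 (Z(G) = 0/G = 0)
Q = 8093 (Q = 85 + 8008 = 8093)
(n + 20580)/(Q + Z(40)) = (23766 + 20580)/(8093 + 0) = 44346/8093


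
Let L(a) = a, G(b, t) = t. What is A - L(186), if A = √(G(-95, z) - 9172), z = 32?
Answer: -186 + 2*I*√2285 ≈ -186.0 + 95.603*I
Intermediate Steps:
A = 2*I*√2285 (A = √(32 - 9172) = √(-9140) = 2*I*√2285 ≈ 95.603*I)
A - L(186) = 2*I*√2285 - 1*186 = 2*I*√2285 - 186 = -186 + 2*I*√2285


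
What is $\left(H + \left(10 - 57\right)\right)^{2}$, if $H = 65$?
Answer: $324$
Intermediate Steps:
$\left(H + \left(10 - 57\right)\right)^{2} = \left(65 + \left(10 - 57\right)\right)^{2} = \left(65 - 47\right)^{2} = 18^{2} = 324$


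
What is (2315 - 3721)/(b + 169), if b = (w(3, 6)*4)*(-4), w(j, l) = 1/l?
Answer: -4218/499 ≈ -8.4529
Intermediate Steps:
b = -8/3 (b = (4/6)*(-4) = ((⅙)*4)*(-4) = (⅔)*(-4) = -8/3 ≈ -2.6667)
(2315 - 3721)/(b + 169) = (2315 - 3721)/(-8/3 + 169) = -1406/499/3 = -1406*3/499 = -4218/499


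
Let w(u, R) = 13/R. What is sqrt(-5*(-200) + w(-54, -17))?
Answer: sqrt(288779)/17 ≈ 31.611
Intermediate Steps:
sqrt(-5*(-200) + w(-54, -17)) = sqrt(-5*(-200) + 13/(-17)) = sqrt(1000 + 13*(-1/17)) = sqrt(1000 - 13/17) = sqrt(16987/17) = sqrt(288779)/17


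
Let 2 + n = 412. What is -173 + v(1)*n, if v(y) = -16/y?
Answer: -6733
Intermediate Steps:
n = 410 (n = -2 + 412 = 410)
-173 + v(1)*n = -173 - 16/1*410 = -173 - 16*1*410 = -173 - 16*410 = -173 - 6560 = -6733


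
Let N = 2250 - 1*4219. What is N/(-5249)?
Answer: 1969/5249 ≈ 0.37512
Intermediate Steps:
N = -1969 (N = 2250 - 4219 = -1969)
N/(-5249) = -1969/(-5249) = -1969*(-1/5249) = 1969/5249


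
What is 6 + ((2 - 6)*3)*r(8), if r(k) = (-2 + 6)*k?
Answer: -378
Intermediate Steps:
r(k) = 4*k
6 + ((2 - 6)*3)*r(8) = 6 + ((2 - 6)*3)*(4*8) = 6 - 4*3*32 = 6 - 12*32 = 6 - 384 = -378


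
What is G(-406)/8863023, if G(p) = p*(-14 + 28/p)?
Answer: 1904/2954341 ≈ 0.00064448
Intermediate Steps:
G(-406)/8863023 = (28 - 14*(-406))/8863023 = (28 + 5684)*(1/8863023) = 5712*(1/8863023) = 1904/2954341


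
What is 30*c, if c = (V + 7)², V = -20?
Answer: 5070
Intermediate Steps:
c = 169 (c = (-20 + 7)² = (-13)² = 169)
30*c = 30*169 = 5070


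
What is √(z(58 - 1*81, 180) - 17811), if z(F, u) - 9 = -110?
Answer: 2*I*√4478 ≈ 133.84*I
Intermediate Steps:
z(F, u) = -101 (z(F, u) = 9 - 110 = -101)
√(z(58 - 1*81, 180) - 17811) = √(-101 - 17811) = √(-17912) = 2*I*√4478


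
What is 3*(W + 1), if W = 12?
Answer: 39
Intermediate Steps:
3*(W + 1) = 3*(12 + 1) = 3*13 = 39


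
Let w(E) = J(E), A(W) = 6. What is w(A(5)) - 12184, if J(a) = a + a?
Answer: -12172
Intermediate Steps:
J(a) = 2*a
w(E) = 2*E
w(A(5)) - 12184 = 2*6 - 12184 = 12 - 12184 = -12172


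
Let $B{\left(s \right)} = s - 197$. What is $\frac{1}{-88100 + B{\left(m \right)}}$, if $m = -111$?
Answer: $- \frac{1}{88408} \approx -1.1311 \cdot 10^{-5}$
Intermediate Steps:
$B{\left(s \right)} = -197 + s$
$\frac{1}{-88100 + B{\left(m \right)}} = \frac{1}{-88100 - 308} = \frac{1}{-88408} = - \frac{1}{88408}$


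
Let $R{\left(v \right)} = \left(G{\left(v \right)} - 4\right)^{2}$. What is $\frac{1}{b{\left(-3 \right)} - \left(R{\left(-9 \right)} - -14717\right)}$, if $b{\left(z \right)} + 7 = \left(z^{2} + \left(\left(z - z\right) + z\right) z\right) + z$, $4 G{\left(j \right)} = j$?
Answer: $- \frac{16}{235969} \approx -6.7806 \cdot 10^{-5}$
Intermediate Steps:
$G{\left(j \right)} = \frac{j}{4}$
$R{\left(v \right)} = \left(-4 + \frac{v}{4}\right)^{2}$ ($R{\left(v \right)} = \left(\frac{v}{4} - 4\right)^{2} = \left(-4 + \frac{v}{4}\right)^{2}$)
$b{\left(z \right)} = -7 + z + 2 z^{2}$ ($b{\left(z \right)} = -7 + \left(\left(z^{2} + \left(\left(z - z\right) + z\right) z\right) + z\right) = -7 + \left(\left(z^{2} + \left(0 + z\right) z\right) + z\right) = -7 + \left(\left(z^{2} + z z\right) + z\right) = -7 + \left(\left(z^{2} + z^{2}\right) + z\right) = -7 + \left(2 z^{2} + z\right) = -7 + \left(z + 2 z^{2}\right) = -7 + z + 2 z^{2}$)
$\frac{1}{b{\left(-3 \right)} - \left(R{\left(-9 \right)} - -14717\right)} = \frac{1}{\left(-7 - 3 + 2 \left(-3\right)^{2}\right) - \left(\frac{\left(-16 - 9\right)^{2}}{16} - -14717\right)} = \frac{1}{\left(-7 - 3 + 2 \cdot 9\right) - \left(\frac{\left(-25\right)^{2}}{16} + 14717\right)} = \frac{1}{\left(-7 - 3 + 18\right) - \left(\frac{1}{16} \cdot 625 + 14717\right)} = \frac{1}{8 - \left(\frac{625}{16} + 14717\right)} = \frac{1}{8 - \frac{236097}{16}} = \frac{1}{- \frac{235969}{16}} = - \frac{16}{235969}$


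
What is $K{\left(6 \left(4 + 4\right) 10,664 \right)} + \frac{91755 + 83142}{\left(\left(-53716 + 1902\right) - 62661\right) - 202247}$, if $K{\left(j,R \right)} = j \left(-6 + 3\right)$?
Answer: $- \frac{152084859}{105574} \approx -1440.6$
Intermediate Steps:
$K{\left(j,R \right)} = - 3 j$ ($K{\left(j,R \right)} = j \left(-3\right) = - 3 j$)
$K{\left(6 \left(4 + 4\right) 10,664 \right)} + \frac{91755 + 83142}{\left(\left(-53716 + 1902\right) - 62661\right) - 202247} = - 3 \cdot 6 \left(4 + 4\right) 10 + \frac{91755 + 83142}{\left(\left(-53716 + 1902\right) - 62661\right) - 202247} = - 3 \cdot 6 \cdot 8 \cdot 10 + \frac{174897}{\left(-51814 - 62661\right) - 202247} = - 3 \cdot 48 \cdot 10 + \frac{174897}{-114475 - 202247} = \left(-3\right) 480 + \frac{174897}{-316722} = -1440 + 174897 \left(- \frac{1}{316722}\right) = -1440 - \frac{58299}{105574} = - \frac{152084859}{105574}$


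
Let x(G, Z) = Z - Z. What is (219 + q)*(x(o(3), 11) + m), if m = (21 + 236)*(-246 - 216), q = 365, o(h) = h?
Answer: -69340656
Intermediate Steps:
x(G, Z) = 0
m = -118734 (m = 257*(-462) = -118734)
(219 + q)*(x(o(3), 11) + m) = (219 + 365)*(0 - 118734) = 584*(-118734) = -69340656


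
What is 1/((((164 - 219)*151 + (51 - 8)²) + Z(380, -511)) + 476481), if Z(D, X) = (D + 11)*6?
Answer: 1/472371 ≈ 2.1170e-6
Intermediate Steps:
Z(D, X) = 66 + 6*D (Z(D, X) = (11 + D)*6 = 66 + 6*D)
1/((((164 - 219)*151 + (51 - 8)²) + Z(380, -511)) + 476481) = 1/((((164 - 219)*151 + (51 - 8)²) + (66 + 6*380)) + 476481) = 1/(((-55*151 + 43²) + (66 + 2280)) + 476481) = 1/(((-8305 + 1849) + 2346) + 476481) = 1/((-6456 + 2346) + 476481) = 1/(-4110 + 476481) = 1/472371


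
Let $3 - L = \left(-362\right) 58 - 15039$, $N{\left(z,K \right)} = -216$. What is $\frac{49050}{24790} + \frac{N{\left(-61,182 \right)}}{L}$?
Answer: $\frac{2381499}{1207273} \approx 1.9726$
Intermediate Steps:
$L = 36038$ ($L = 3 - \left(\left(-362\right) 58 - 15039\right) = 3 - \left(-20996 - 15039\right) = 3 - -36035 = 3 + 36035 = 36038$)
$\frac{49050}{24790} + \frac{N{\left(-61,182 \right)}}{L} = \frac{49050}{24790} - \frac{216}{36038} = 49050 \cdot \frac{1}{24790} - \frac{108}{18019} = \frac{4905}{2479} - \frac{108}{18019} = \frac{2381499}{1207273}$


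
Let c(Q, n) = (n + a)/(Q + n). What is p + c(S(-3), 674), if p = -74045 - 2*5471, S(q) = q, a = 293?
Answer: -57025310/671 ≈ -84986.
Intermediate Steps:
c(Q, n) = (293 + n)/(Q + n) (c(Q, n) = (n + 293)/(Q + n) = (293 + n)/(Q + n))
p = -84987 (p = -74045 - 10942 = -84987)
p + c(S(-3), 674) = -84987 + (293 + 674)/(-3 + 674) = -84987 + 967/671 = -57025310/671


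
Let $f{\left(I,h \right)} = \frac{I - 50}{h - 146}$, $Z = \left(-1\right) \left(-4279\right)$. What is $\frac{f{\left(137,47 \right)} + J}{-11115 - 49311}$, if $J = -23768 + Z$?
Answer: $\frac{321583}{997029} \approx 0.32254$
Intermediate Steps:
$Z = 4279$
$J = -19489$ ($J = -23768 + 4279 = -19489$)
$f{\left(I,h \right)} = \frac{-50 + I}{-146 + h}$
$\frac{f{\left(137,47 \right)} + J}{-11115 - 49311} = \frac{\frac{-50 + 137}{-146 + 47} - 19489}{-11115 - 49311} = \frac{\frac{1}{-99} \cdot 87 - 19489}{-60426} = \left(\left(- \frac{1}{99}\right) 87 - 19489\right) \left(- \frac{1}{60426}\right) = \left(- \frac{29}{33} - 19489\right) \left(- \frac{1}{60426}\right) = \left(- \frac{643166}{33}\right) \left(- \frac{1}{60426}\right) = \frac{321583}{997029}$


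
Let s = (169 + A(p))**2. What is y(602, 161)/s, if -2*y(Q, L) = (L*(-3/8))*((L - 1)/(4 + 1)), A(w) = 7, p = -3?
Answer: 483/15488 ≈ 0.031185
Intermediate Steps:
y(Q, L) = 3*L*(-1/5 + L/5)/16 (y(Q, L) = -L*(-3/8)*(L - 1)/(4 + 1)/2 = -L*(-3*1/8)*(-1 + L)/5/2 = -L*(-3/8)*(-1 + L)*(1/5)/2 = -(-3*L/8)*(-1/5 + L/5)/2 = -(-3)*L*(-1/5 + L/5)/16 = 3*L*(-1/5 + L/5)/16)
s = 30976 (s = (169 + 7)**2 = 176**2 = 30976)
y(602, 161)/s = ((3/80)*161*(-1 + 161))/30976 = ((3/80)*161*160)*(1/30976) = 966*(1/30976) = 483/15488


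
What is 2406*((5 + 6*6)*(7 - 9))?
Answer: -197292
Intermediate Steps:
2406*((5 + 6*6)*(7 - 9)) = 2406*((5 + 36)*(-2)) = 2406*(41*(-2)) = 2406*(-82) = -197292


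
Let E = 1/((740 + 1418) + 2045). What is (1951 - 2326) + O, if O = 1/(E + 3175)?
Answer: -5004193047/13344526 ≈ -375.00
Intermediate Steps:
E = 1/4203 (E = 1/(2158 + 2045) = 1/4203 ≈ 0.00023793)
O = 4203/13344526 (O = 1/(1/4203 + 3175) = 1/(13344526/4203) = 4203/13344526 ≈ 0.00031496)
(1951 - 2326) + O = (1951 - 2326) + 4203/13344526 = -375 + 4203/13344526 = -5004193047/13344526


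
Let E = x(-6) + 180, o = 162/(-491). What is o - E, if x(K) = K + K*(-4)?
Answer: -97380/491 ≈ -198.33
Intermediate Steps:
x(K) = -3*K (x(K) = K - 4*K = -3*K)
o = -162/491 (o = 162*(-1/491) = -162/491 ≈ -0.32994)
E = 198 (E = -3*(-6) + 180 = 18 + 180 = 198)
o - E = -162/491 - 1*198 = -162/491 - 198 = -97380/491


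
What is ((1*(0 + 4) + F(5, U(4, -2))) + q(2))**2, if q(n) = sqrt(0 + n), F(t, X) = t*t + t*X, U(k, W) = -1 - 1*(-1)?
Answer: (29 + sqrt(2))**2 ≈ 925.02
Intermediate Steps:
U(k, W) = 0 (U(k, W) = -1 + 1 = 0)
F(t, X) = t**2 + X*t
q(n) = sqrt(n)
((1*(0 + 4) + F(5, U(4, -2))) + q(2))**2 = ((1*(0 + 4) + 5*(0 + 5)) + sqrt(2))**2 = ((1*4 + 5*5) + sqrt(2))**2 = ((4 + 25) + sqrt(2))**2 = (29 + sqrt(2))**2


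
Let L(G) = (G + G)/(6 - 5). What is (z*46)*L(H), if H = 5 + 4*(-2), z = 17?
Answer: -4692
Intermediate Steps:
H = -3 (H = 5 - 8 = -3)
L(G) = 2*G (L(G) = (2*G)/1 = (2*G)*1 = 2*G)
(z*46)*L(H) = (17*46)*(2*(-3)) = 782*(-6) = -4692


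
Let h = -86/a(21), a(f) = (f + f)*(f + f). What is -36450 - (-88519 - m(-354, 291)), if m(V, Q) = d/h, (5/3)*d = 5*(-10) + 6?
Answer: 11311259/215 ≈ 52611.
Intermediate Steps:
a(f) = 4*f² (a(f) = (2*f)*(2*f) = 4*f²)
h = -43/882 (h = -86/(4*21²) = -86/(4*441) = -86/1764 = -86*1/1764 = -43/882 ≈ -0.048753)
d = -132/5 (d = 3*(5*(-10) + 6)/5 = 3*(-50 + 6)/5 = (⅗)*(-44) = -132/5 ≈ -26.400)
m(V, Q) = 116424/215 (m(V, Q) = -132/(5*(-43/882)) = -132/5*(-882/43) = 116424/215)
-36450 - (-88519 - m(-354, 291)) = -36450 - (-88519 - 1*116424/215) = -36450 - (-88519 - 116424/215) = -36450 - 1*(-19148009/215) = -36450 + 19148009/215 = 11311259/215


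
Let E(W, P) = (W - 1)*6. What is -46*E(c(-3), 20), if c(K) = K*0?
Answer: 276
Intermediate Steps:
c(K) = 0
E(W, P) = -6 + 6*W (E(W, P) = (-1 + W)*6 = -6 + 6*W)
-46*E(c(-3), 20) = -46*(-6 + 6*0) = -46*(-6 + 0) = -46*(-6) = 276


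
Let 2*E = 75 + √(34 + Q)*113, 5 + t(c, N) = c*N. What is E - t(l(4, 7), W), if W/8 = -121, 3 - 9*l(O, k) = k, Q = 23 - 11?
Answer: -6979/18 + 113*√46/2 ≈ -4.5206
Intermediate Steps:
Q = 12
l(O, k) = ⅓ - k/9
W = -968 (W = 8*(-121) = -968)
t(c, N) = -5 + N*c (t(c, N) = -5 + c*N = -5 + N*c)
E = 75/2 + 113*√46/2 (E = (75 + √(34 + 12)*113)/2 = (75 + √46*113)/2 = (75 + 113*√46)/2 = 75/2 + 113*√46/2 ≈ 420.70)
E - t(l(4, 7), W) = (75/2 + 113*√46/2) - (-5 - 968*(⅓ - ⅑*7)) = (75/2 + 113*√46/2) - (-5 - 968*(⅓ - 7/9)) = (75/2 + 113*√46/2) - (-5 - 968*(-4/9)) = (75/2 + 113*√46/2) - (-5 + 3872/9) = (75/2 + 113*√46/2) - 1*3827/9 = (75/2 + 113*√46/2) - 3827/9 = -6979/18 + 113*√46/2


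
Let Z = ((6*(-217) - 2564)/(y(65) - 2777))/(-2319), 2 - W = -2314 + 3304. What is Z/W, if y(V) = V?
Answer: 1933/3106829232 ≈ 6.2218e-7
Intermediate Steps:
W = -988 (W = 2 - (-2314 + 3304) = 2 - 1*990 = 2 - 990 = -988)
Z = -1933/3144564 (Z = ((6*(-217) - 2564)/(65 - 2777))/(-2319) = ((-1302 - 2564)/(-2712))*(-1/2319) = -3866*(-1/2712)*(-1/2319) = (1933/1356)*(-1/2319) = -1933/3144564 ≈ -0.00061471)
Z/W = -1933/3144564/(-988) = -1933/3144564*(-1/988) = 1933/3106829232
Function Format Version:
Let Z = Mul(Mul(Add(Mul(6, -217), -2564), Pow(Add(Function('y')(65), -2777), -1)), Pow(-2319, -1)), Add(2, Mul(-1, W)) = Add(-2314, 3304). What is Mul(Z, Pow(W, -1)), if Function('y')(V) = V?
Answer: Rational(1933, 3106829232) ≈ 6.2218e-7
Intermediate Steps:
W = -988 (W = Add(2, Mul(-1, Add(-2314, 3304))) = Add(2, Mul(-1, 990)) = Add(2, -990) = -988)
Z = Rational(-1933, 3144564) (Z = Mul(Mul(Add(Mul(6, -217), -2564), Pow(Add(65, -2777), -1)), Pow(-2319, -1)) = Mul(Mul(Add(-1302, -2564), Pow(-2712, -1)), Rational(-1, 2319)) = Mul(Mul(-3866, Rational(-1, 2712)), Rational(-1, 2319)) = Mul(Rational(1933, 1356), Rational(-1, 2319)) = Rational(-1933, 3144564) ≈ -0.00061471)
Mul(Z, Pow(W, -1)) = Mul(Rational(-1933, 3144564), Pow(-988, -1)) = Mul(Rational(-1933, 3144564), Rational(-1, 988)) = Rational(1933, 3106829232)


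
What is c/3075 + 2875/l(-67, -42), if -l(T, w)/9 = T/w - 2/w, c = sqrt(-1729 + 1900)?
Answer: -1750/9 + sqrt(19)/1025 ≈ -194.44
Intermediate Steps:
c = 3*sqrt(19) (c = sqrt(171) = 3*sqrt(19) ≈ 13.077)
l(T, w) = 18/w - 9*T/w (l(T, w) = -9*(T/w - 2/w) = -9*(-2/w + T/w) = 18/w - 9*T/w)
c/3075 + 2875/l(-67, -42) = (3*sqrt(19))/3075 + 2875/((9*(2 - 1*(-67))/(-42))) = (3*sqrt(19))*(1/3075) + 2875/((9*(-1/42)*(2 + 67))) = sqrt(19)/1025 + 2875/((9*(-1/42)*69)) = sqrt(19)/1025 + 2875/(-207/14) = sqrt(19)/1025 + 2875*(-14/207) = sqrt(19)/1025 - 1750/9 = -1750/9 + sqrt(19)/1025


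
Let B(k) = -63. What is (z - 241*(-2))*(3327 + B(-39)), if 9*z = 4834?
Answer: 9979136/3 ≈ 3.3264e+6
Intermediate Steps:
z = 4834/9 (z = (⅑)*4834 = 4834/9 ≈ 537.11)
(z - 241*(-2))*(3327 + B(-39)) = (4834/9 - 241*(-2))*(3327 - 63) = (4834/9 + 482)*3264 = (9172/9)*3264 = 9979136/3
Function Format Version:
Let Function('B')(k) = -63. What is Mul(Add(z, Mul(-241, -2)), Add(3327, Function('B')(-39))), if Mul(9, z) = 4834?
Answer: Rational(9979136, 3) ≈ 3.3264e+6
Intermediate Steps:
z = Rational(4834, 9) (z = Mul(Rational(1, 9), 4834) = Rational(4834, 9) ≈ 537.11)
Mul(Add(z, Mul(-241, -2)), Add(3327, Function('B')(-39))) = Mul(Add(Rational(4834, 9), Mul(-241, -2)), Add(3327, -63)) = Mul(Add(Rational(4834, 9), 482), 3264) = Mul(Rational(9172, 9), 3264) = Rational(9979136, 3)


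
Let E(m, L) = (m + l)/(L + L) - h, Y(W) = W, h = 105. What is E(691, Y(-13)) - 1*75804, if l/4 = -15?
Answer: -1974265/26 ≈ -75933.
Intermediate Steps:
l = -60 (l = 4*(-15) = -60)
E(m, L) = -105 + (-60 + m)/(2*L) (E(m, L) = (m - 60)/(L + L) - 1*105 = (-60 + m)/((2*L)) - 105 = (-60 + m)*(1/(2*L)) - 105 = (-60 + m)/(2*L) - 105 = -105 + (-60 + m)/(2*L))
E(691, Y(-13)) - 1*75804 = (½)*(-60 + 691 - 210*(-13))/(-13) - 1*75804 = (½)*(-1/13)*(-60 + 691 + 2730) - 75804 = (½)*(-1/13)*3361 - 75804 = -3361/26 - 75804 = -1974265/26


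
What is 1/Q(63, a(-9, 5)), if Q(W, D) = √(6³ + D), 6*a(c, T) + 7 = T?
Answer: √1941/647 ≈ 0.068094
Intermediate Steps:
a(c, T) = -7/6 + T/6
Q(W, D) = √(216 + D)
1/Q(63, a(-9, 5)) = 1/(√(216 + (-7/6 + (⅙)*5))) = 1/(√(216 + (-7/6 + ⅚))) = 1/(√(216 - ⅓)) = 1/(√(647/3)) = 1/(√1941/3) = √1941/647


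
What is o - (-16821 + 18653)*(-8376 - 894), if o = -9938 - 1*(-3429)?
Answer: 16976131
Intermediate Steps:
o = -6509 (o = -9938 + 3429 = -6509)
o - (-16821 + 18653)*(-8376 - 894) = -6509 - (-16821 + 18653)*(-8376 - 894) = -6509 - 1832*(-9270) = -6509 - 1*(-16982640) = -6509 + 16982640 = 16976131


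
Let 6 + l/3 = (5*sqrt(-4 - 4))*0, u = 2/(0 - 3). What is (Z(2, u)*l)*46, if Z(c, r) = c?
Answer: -1656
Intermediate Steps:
u = -2/3 (u = 2/(-3) = 2*(-1/3) = -2/3 ≈ -0.66667)
l = -18 (l = -18 + 3*((5*sqrt(-4 - 4))*0) = -18 + 3*((5*sqrt(-8))*0) = -18 + 3*((5*(2*I*sqrt(2)))*0) = -18 + 3*((10*I*sqrt(2))*0) = -18 + 3*0 = -18 + 0 = -18)
(Z(2, u)*l)*46 = (2*(-18))*46 = -36*46 = -1656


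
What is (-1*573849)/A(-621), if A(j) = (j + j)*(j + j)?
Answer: -63761/171396 ≈ -0.37201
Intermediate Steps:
A(j) = 4*j**2 (A(j) = (2*j)*(2*j) = 4*j**2)
(-1*573849)/A(-621) = (-1*573849)/((4*(-621)**2)) = -573849/(4*385641) = -573849/1542564 = -573849*1/1542564 = -63761/171396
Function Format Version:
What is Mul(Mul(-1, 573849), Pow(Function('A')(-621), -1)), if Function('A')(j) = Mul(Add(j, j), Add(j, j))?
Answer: Rational(-63761, 171396) ≈ -0.37201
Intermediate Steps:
Function('A')(j) = Mul(4, Pow(j, 2)) (Function('A')(j) = Mul(Mul(2, j), Mul(2, j)) = Mul(4, Pow(j, 2)))
Mul(Mul(-1, 573849), Pow(Function('A')(-621), -1)) = Mul(Mul(-1, 573849), Pow(Mul(4, Pow(-621, 2)), -1)) = Mul(-573849, Pow(Mul(4, 385641), -1)) = Mul(-573849, Pow(1542564, -1)) = Mul(-573849, Rational(1, 1542564)) = Rational(-63761, 171396)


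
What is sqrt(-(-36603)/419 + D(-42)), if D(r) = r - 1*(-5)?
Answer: 10*sqrt(88409)/419 ≈ 7.0963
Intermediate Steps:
D(r) = 5 + r (D(r) = r + 5 = 5 + r)
sqrt(-(-36603)/419 + D(-42)) = sqrt(-(-36603)/419 + (5 - 42)) = sqrt(-(-36603)/419 - 37) = sqrt(-83*(-441/419) - 37) = sqrt(36603/419 - 37) = sqrt(21100/419) = 10*sqrt(88409)/419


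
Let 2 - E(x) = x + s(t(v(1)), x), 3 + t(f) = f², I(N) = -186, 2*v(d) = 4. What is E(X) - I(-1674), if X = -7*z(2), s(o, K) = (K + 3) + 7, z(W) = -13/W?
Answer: 87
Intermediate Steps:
v(d) = 2 (v(d) = (½)*4 = 2)
t(f) = -3 + f²
s(o, K) = 10 + K (s(o, K) = (3 + K) + 7 = 10 + K)
X = 91/2 (X = -(-91)/2 = -7*(-13/2) = 91/2 ≈ 45.500)
E(x) = -8 - 2*x (E(x) = 2 - (x + (10 + x)) = 2 - (10 + 2*x) = 2 + (-10 - 2*x) = -8 - 2*x)
E(X) - I(-1674) = (-8 - 2*91/2) - 1*(-186) = (-8 - 91) + 186 = -99 + 186 = 87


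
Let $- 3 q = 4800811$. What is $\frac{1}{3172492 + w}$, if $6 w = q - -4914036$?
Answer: $\frac{18}{67046153} \approx 2.6847 \cdot 10^{-7}$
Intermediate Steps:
$q = - \frac{4800811}{3}$ ($q = \left(- \frac{1}{3}\right) 4800811 = - \frac{4800811}{3} \approx -1.6003 \cdot 10^{6}$)
$w = \frac{9941297}{18}$ ($w = \frac{- \frac{4800811}{3} - -4914036}{6} = \frac{- \frac{4800811}{3} + 4914036}{6} = \frac{1}{6} \cdot \frac{9941297}{3} = \frac{9941297}{18} \approx 5.5229 \cdot 10^{5}$)
$\frac{1}{3172492 + w} = \frac{1}{3172492 + \frac{9941297}{18}} = \frac{1}{\frac{67046153}{18}} = \frac{18}{67046153}$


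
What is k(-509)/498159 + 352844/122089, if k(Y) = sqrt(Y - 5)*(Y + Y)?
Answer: 352844/122089 - 1018*I*sqrt(514)/498159 ≈ 2.8901 - 0.04633*I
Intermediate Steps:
k(Y) = 2*Y*sqrt(-5 + Y) (k(Y) = sqrt(-5 + Y)*(2*Y) = 2*Y*sqrt(-5 + Y))
k(-509)/498159 + 352844/122089 = (2*(-509)*sqrt(-5 - 509))/498159 + 352844/122089 = (2*(-509)*sqrt(-514))*(1/498159) + 352844*(1/122089) = (2*(-509)*(I*sqrt(514)))*(1/498159) + 352844/122089 = -1018*I*sqrt(514)*(1/498159) + 352844/122089 = -1018*I*sqrt(514)/498159 + 352844/122089 = 352844/122089 - 1018*I*sqrt(514)/498159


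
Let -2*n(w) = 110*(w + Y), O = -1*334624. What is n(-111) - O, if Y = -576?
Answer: 372409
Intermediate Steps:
O = -334624
n(w) = 31680 - 55*w (n(w) = -55*(w - 576) = -55*(-576 + w) = -(-63360 + 110*w)/2 = 31680 - 55*w)
n(-111) - O = (31680 - 55*(-111)) - 1*(-334624) = (31680 + 6105) + 334624 = 37785 + 334624 = 372409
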